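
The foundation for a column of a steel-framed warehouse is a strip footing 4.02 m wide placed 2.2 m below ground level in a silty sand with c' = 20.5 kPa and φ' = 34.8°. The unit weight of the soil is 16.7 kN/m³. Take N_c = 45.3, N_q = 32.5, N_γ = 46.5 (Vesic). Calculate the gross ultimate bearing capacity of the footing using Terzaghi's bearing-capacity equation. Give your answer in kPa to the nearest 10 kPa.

q_ult ≈ 3680 kPa

q = γ·D_f = 16.7 × 2.2 = 36.74 kPa.
c·N_c = 20.5 × 45.3 = 928.65 kPa
q·N_q = 36.74 × 32.5 = 1194 kPa
0.5·γ·B·N_γ = 0.5 × 16.7 × 4.02 × 46.5 = 1560.9 kPa
q_ult = 928.65 + 1194 + 1560.9 = 3683.6 kPa.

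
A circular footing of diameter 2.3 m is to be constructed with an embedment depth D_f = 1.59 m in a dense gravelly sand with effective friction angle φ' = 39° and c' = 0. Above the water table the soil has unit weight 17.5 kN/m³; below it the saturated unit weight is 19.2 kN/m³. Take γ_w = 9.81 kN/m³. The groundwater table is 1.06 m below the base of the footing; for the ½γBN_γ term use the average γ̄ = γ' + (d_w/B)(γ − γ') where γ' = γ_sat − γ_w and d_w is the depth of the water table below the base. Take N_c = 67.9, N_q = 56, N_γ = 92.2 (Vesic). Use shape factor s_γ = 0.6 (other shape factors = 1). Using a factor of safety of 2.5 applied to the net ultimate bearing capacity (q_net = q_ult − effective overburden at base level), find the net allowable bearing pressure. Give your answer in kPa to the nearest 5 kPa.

q_all(net) ≈ 945 kPa

Overburden at base level: q = 17.5 × 1.59 = 27.825 kPa.
The water table is 1.06 m below the base (< B = 2.3 m), so the ½γBN_γ term uses γ̄ = γ' + (d_w/B)(γ − γ') = 9.39 + (1.06/2.3)(17.5 − 9.39) = 13.128 kN/m³.
Surcharge term q·N_q = 27.825 × 56 = 1558.2 kPa; self-weight term 0.5·γ·B·N_γ·s_γ = 0.5 × 13.128 × 2.3 × 92.2 × 0.6 = 835.15 kPa.
q_ult = 1558.2 + 835.15 = 2393.4 kPa.
Net ultimate: q_net = 2393.4 − 27.825 = 2365.5 kPa.
q_all(net) = 2365.5 / 2.5 = 946.21 kPa.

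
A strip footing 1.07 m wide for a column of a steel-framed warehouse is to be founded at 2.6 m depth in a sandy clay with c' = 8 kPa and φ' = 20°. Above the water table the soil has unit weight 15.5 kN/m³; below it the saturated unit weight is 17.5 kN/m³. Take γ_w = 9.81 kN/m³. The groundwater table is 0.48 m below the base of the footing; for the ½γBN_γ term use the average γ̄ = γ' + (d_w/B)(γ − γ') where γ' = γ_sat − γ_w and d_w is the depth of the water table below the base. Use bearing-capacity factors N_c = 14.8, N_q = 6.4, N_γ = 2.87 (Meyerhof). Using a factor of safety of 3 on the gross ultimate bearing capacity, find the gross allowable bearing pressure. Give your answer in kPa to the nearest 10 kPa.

Effective surcharge at the founding depth q = γ·D_f = 15.5 × 2.6 = 40.3 kPa.
With d_w = 0.48 m < B, γ̄ = 7.69 + (0.48/1.07) × (15.5 − 7.69) = 11.194 kN/m³.
q_ult = c·N_c + q·N_q + 0.5·γ·B·N_γ
     = 8 × 14.8 + 40.3 × 6.4 + 0.5 × 11.194 × 1.07 × 2.87
     = 118.4 + 257.92 + 17.187 = 393.51 kPa.
q_all = 393.51 / 3 = 131.17 kPa.

q_all ≈ 130 kPa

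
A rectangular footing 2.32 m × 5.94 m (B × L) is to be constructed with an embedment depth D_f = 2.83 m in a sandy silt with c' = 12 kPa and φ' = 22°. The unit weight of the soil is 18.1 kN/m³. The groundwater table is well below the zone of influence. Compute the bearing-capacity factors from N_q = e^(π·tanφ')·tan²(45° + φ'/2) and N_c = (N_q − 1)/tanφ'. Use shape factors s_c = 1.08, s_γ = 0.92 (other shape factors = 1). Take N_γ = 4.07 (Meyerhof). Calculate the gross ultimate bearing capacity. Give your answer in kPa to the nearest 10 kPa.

tan22° = 0.404, so N_q = e^(π×0.404)·tan²(56°) = 3.558 × 2.198 = 7.82.
N_c = (7.82 − 1)/tan22° = 16.88.
Overburden at base level: q = 18.1 × 2.83 = 51.223 kPa.
Cohesion term c·N_c·s_c = 12 × 16.883 × 1.08 = 218.8 kPa; surcharge term q·N_q = 51.223 × 7.8211 = 400.62 kPa; self-weight term 0.5·γ·B·N_γ·s_γ = 0.5 × 18.1 × 2.32 × 4.07 × 0.92 = 78.617 kPa.
q_ult = 218.8 + 400.62 + 78.617 = 698.04 kPa.

q_ult ≈ 700 kPa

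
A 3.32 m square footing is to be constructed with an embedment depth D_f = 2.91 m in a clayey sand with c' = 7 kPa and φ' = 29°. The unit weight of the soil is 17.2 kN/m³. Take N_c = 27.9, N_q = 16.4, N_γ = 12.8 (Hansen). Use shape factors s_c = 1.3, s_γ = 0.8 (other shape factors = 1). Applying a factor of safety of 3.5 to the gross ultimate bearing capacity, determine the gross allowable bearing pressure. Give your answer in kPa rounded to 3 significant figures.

q_all ≈ 391 kPa

Effective surcharge at the founding depth q = γ·D_f = 17.2 × 2.91 = 50.052 kPa.
q_ult = c·N_c·s_c + q·N_q + 0.5·γ·B·N_γ·s_γ
     = 7 × 27.9 × 1.3 + 50.052 × 16.4 + 0.5 × 17.2 × 3.32 × 12.8 × 0.8
     = 253.89 + 820.85 + 292.37 = 1367.1 kPa.
q_all = q_ult / FS = 1367.1 / 3.5 = 390.6 kPa.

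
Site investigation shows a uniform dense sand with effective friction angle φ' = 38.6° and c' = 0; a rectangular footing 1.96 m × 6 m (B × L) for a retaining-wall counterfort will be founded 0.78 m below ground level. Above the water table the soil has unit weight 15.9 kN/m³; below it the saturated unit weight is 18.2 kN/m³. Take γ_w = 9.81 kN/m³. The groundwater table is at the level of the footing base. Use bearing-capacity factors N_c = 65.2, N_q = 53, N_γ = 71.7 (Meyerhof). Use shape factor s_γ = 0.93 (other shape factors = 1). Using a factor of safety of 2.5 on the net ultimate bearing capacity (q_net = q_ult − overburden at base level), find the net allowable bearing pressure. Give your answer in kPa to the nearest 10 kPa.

q_all(net) ≈ 480 kPa

Overburden at base level: q = 15.9 × 0.78 = 12.402 kPa.
Below the base the soil is submerged, so the ½γBN_γ term uses γ' = 18.2 − 9.81 = 8.39 kN/m³.
Surcharge term q·N_q = 12.402 × 53 = 657.31 kPa; self-weight term 0.5·γ·B·N_γ·s_γ = 0.5 × 8.39 × 1.96 × 71.7 × 0.93 = 548.26 kPa.
q_ult = 657.31 + 548.26 = 1205.6 kPa.
q_net = 1205.6 − 12.402 = 1193.2 kPa.
q_all(net) = 1193.2 / 2.5 = 477.27 kPa.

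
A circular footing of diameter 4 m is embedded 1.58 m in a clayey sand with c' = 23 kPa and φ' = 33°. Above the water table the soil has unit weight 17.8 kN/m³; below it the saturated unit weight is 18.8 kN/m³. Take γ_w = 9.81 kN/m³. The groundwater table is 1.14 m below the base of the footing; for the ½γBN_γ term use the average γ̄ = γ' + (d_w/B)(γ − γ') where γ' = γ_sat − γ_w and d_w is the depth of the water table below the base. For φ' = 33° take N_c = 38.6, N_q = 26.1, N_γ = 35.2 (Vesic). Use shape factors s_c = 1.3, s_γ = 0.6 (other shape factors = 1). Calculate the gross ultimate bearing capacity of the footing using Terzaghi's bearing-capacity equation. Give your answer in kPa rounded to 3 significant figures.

q_ult ≈ 2370 kPa

Effective surcharge at the founding depth q = γ·D_f = 17.8 × 1.58 = 28.124 kPa.
With d_w = 1.14 m < B, γ̄ = 8.99 + (1.14/4) × (17.8 − 8.99) = 11.501 kN/m³.
q_ult = c·N_c·s_c + q·N_q + 0.5·γ·B·N_γ·s_γ
     = 23 × 38.6 × 1.3 + 28.124 × 26.1 + 0.5 × 11.501 × 4 × 35.2 × 0.6
     = 1154.1 + 734.04 + 485.8 = 2374 kPa.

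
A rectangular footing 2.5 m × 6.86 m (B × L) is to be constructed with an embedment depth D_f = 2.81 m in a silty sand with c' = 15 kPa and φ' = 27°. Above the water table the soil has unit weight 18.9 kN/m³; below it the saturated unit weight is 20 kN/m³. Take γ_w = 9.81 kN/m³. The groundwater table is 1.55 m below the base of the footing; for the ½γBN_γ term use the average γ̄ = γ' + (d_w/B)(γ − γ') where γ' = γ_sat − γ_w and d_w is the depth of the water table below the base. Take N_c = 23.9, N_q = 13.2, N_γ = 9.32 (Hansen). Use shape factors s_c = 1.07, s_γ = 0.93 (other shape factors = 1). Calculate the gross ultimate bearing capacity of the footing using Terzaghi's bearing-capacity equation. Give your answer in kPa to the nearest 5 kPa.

Overburden at base level: q = 18.9 × 2.81 = 53.109 kPa.
The water table is 1.55 m below the base (< B = 2.5 m), so the ½γBN_γ term uses γ̄ = γ' + (d_w/B)(γ − γ') = 10.19 + (1.55/2.5)(18.9 − 10.19) = 15.59 kN/m³.
Cohesion term c·N_c·s_c = 15 × 23.9 × 1.07 = 383.6 kPa; surcharge term q·N_q = 53.109 × 13.2 = 701.04 kPa; self-weight term 0.5·γ·B·N_γ·s_γ = 0.5 × 15.59 × 2.5 × 9.32 × 0.93 = 168.91 kPa.
q_ult = 383.6 + 701.04 + 168.91 = 1253.5 kPa.

q_ult ≈ 1255 kPa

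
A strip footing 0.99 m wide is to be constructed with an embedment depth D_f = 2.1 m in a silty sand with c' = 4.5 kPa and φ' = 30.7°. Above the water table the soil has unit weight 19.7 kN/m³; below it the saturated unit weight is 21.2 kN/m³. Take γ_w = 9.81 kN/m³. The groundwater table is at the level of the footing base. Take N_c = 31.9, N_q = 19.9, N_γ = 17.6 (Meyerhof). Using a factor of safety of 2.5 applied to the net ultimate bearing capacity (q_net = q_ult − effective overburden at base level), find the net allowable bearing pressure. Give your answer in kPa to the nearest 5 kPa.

q_all(net) ≈ 410 kPa

q = γ·D_f = 19.7 × 2.1 = 41.37 kPa.
For the ½γBN_γ term take γ' = 21.2 − 9.81 = 11.39 kN/m³ (soil below base is submerged).
c·N_c = 4.5 × 31.9 = 143.55 kPa
q·N_q = 41.37 × 19.9 = 823.26 kPa
0.5·γ·B·N_γ = 0.5 × 11.39 × 0.99 × 17.6 = 99.23 kPa
q_ult = 143.55 + 823.26 + 99.23 = 1066 kPa.
Net ultimate: q_net = 1066 − 41.37 = 1024.7 kPa.
q_all(net) = 1024.7 / 2.5 = 409.87 kPa.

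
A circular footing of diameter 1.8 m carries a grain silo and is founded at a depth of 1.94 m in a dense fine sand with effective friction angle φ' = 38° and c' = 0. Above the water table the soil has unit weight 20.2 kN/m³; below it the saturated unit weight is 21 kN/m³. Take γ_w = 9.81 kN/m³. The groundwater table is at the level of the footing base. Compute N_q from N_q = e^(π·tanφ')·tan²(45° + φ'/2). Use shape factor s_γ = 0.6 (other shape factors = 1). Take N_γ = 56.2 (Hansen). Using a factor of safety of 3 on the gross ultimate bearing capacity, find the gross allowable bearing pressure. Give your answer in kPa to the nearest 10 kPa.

q_all ≈ 750 kPa

N_q = e^(π·tan38°)·tan²(64°) = 48.93.
Overburden at base level: q = 20.2 × 1.94 = 39.188 kPa.
Below the base the soil is submerged, so the ½γBN_γ term uses γ' = 21 − 9.81 = 11.19 kN/m³.
Surcharge term q·N_q = 39.188 × 48.933 = 1917.6 kPa; self-weight term 0.5·γ·B·N_γ·s_γ = 0.5 × 11.19 × 1.8 × 56.2 × 0.6 = 339.59 kPa.
q_ult = 1917.6 + 339.59 = 2257.2 kPa.
q_all = 2257.2 / 3 = 752.4 kPa.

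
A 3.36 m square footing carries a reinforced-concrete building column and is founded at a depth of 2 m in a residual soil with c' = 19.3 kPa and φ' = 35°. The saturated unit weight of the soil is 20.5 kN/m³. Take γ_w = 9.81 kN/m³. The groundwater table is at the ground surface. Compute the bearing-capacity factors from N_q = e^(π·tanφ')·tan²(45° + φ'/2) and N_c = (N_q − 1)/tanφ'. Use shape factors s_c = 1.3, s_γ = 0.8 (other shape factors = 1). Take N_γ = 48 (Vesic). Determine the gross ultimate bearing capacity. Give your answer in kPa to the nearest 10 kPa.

q_ult ≈ 2560 kPa

tan35° = 0.7002, so N_q = e^(π×0.7002)·tan²(62.5°) = 9.023 × 3.69 = 33.3.
N_c = (33.3 − 1)/tan35° = 46.12.
γ' = 20.5 − 9.81 = 10.69 kN/m³ (submerged throughout). q = 10.69 × 2 = 21.38 kPa; the same γ' applies in the ½γBN_γ term.
c·N_c·s_c = 19.3 × 46.124 × 1.3 = 1157.2 kPa
q·N_q = 21.38 × 33.296 = 711.87 kPa
0.5·γ·B·N_γ·s_γ = 0.5 × 10.69 × 3.36 × 48 × 0.8 = 689.63 kPa
q_ult = 1157.2 + 711.87 + 689.63 = 2558.7 kPa.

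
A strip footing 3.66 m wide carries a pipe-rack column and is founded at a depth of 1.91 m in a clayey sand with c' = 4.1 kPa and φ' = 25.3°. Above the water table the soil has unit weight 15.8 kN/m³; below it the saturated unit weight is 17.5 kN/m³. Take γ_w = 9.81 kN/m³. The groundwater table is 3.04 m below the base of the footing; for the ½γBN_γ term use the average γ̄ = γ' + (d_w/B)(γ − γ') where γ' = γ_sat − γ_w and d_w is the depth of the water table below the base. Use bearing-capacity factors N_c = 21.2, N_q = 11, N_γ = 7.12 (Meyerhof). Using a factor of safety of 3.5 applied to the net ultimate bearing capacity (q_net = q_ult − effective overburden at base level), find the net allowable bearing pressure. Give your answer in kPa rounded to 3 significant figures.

Effective surcharge at the founding depth q = γ·D_f = 15.8 × 1.91 = 30.178 kPa.
With d_w = 3.04 m < B, γ̄ = 7.69 + (3.04/3.66) × (15.8 − 7.69) = 14.426 kN/m³.
q_ult = c·N_c + q·N_q + 0.5·γ·B·N_γ
     = 4.1 × 21.2 + 30.178 × 11 + 0.5 × 14.426 × 3.66 × 7.12
     = 86.92 + 331.96 + 187.97 = 606.85 kPa.
Net ultimate: q_net = 606.85 − 30.178 = 576.67 kPa.
q_all(net) = 576.67 / 3.5 = 164.76 kPa.

q_all(net) ≈ 165 kPa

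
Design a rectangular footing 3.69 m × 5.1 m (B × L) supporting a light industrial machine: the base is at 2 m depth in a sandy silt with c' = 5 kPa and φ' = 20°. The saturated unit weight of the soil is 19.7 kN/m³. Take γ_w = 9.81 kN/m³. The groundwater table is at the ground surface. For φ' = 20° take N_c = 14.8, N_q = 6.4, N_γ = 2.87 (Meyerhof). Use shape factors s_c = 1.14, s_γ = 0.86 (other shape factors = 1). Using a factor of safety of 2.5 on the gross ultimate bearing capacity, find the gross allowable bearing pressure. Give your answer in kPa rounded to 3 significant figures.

γ' = 19.7 − 9.81 = 9.89 kN/m³ (submerged throughout). q = 9.89 × 2 = 19.78 kPa; the same γ' applies in the ½γBN_γ term.
c·N_c·s_c = 5 × 14.8 × 1.14 = 84.36 kPa
q·N_q = 19.78 × 6.4 = 126.59 kPa
0.5·γ·B·N_γ·s_γ = 0.5 × 9.89 × 3.69 × 2.87 × 0.86 = 45.037 kPa
q_ult = 84.36 + 126.59 + 45.037 = 255.99 kPa.
q_all = 255.99 / 2.5 = 102.4 kPa.

q_all ≈ 102 kPa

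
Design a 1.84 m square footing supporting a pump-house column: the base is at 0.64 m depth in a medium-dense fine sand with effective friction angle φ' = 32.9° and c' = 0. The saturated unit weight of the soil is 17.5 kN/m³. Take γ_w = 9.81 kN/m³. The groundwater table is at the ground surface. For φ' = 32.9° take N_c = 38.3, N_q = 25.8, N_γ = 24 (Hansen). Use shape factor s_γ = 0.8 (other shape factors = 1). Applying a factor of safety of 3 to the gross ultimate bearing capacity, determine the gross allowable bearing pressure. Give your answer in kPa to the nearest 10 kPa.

With the water table at the surface the whole profile is submerged: γ' = 17.5 − 9.81 = 7.69 kN/m³, so q = γ'·D_f = 4.9216 kPa; the same γ' applies in the ½γBN_γ term.
q_ult = q·N_q + 0.5·γ·B·N_γ·s_γ
     = 4.9216 × 25.8 + 0.5 × 7.69 × 1.84 × 24 × 0.8
     = 126.98 + 135.84 = 262.81 kPa.
q_all = q_ult / FS = 262.81 / 3 = 87.604 kPa.

q_all ≈ 90 kPa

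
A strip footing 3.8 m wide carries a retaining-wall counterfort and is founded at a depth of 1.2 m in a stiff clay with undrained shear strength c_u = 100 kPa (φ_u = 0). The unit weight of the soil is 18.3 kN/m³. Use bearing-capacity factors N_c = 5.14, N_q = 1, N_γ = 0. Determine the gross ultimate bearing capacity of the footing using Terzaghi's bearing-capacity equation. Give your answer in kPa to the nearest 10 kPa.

q_ult ≈ 540 kPa

q = γ·D_f = 18.3 × 1.2 = 21.96 kPa.
c·N_c = 100 × 5.14 = 514 kPa
q·N_q = 21.96 × 1 = 21.96 kPa
q_ult = 514 + 21.96 = 535.96 kPa.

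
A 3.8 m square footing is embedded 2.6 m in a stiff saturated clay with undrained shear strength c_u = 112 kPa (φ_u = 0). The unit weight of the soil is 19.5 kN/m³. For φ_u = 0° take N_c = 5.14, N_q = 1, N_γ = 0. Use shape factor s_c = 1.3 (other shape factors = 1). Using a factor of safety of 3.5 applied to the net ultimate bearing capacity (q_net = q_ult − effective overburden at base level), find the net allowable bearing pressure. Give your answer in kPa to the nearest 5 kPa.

Effective surcharge at the founding depth q = γ·D_f = 19.5 × 2.6 = 50.7 kPa.
q_ult = c·N_c·s_c + q·N_q
     = 112 × 5.14 × 1.3 + 50.7 × 1
     = 748.38 + 50.7 = 799.08 kPa.
Net ultimate: q_net = 799.08 − 50.7 = 748.38 kPa.
q_all(net) = 748.38 / 3.5 = 213.82 kPa.

q_all(net) ≈ 215 kPa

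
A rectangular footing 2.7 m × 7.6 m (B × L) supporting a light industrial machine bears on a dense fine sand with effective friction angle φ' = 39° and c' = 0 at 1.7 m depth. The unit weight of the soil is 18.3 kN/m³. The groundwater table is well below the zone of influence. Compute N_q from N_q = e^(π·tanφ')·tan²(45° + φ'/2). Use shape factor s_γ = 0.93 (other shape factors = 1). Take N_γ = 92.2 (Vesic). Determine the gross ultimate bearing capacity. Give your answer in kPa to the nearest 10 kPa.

q_ult ≈ 3860 kPa

tan39° = 0.8098, so N_q = e^(π×0.8098)·tan²(64.5°) = 12.731 × 4.395 = 55.96.
q = γ·D_f = 18.3 × 1.7 = 31.11 kPa.
q·N_q = 31.11 × 55.957 = 1740.8 kPa
0.5·γ·B·N_γ·s_γ = 0.5 × 18.3 × 2.7 × 92.2 × 0.93 = 2118.4 kPa
q_ult = 1740.8 + 2118.4 = 3859.2 kPa.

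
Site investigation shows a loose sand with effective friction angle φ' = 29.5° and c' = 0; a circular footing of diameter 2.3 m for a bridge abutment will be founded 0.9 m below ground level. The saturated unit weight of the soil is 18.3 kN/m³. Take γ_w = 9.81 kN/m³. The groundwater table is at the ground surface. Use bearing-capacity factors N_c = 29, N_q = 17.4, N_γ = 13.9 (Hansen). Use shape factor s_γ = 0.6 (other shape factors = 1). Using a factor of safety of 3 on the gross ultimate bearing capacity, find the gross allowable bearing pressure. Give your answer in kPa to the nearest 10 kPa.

With the water table at the surface the whole profile is submerged: γ' = 18.3 − 9.81 = 8.49 kN/m³, so q = γ'·D_f = 7.641 kPa; the same γ' applies in the ½γBN_γ term.
q_ult = q·N_q + 0.5·γ·B·N_γ·s_γ
     = 7.641 × 17.4 + 0.5 × 8.49 × 2.3 × 13.9 × 0.6
     = 132.95 + 81.428 = 214.38 kPa.
q_all = 214.38 / 3 = 71.46 kPa.

q_all ≈ 70 kPa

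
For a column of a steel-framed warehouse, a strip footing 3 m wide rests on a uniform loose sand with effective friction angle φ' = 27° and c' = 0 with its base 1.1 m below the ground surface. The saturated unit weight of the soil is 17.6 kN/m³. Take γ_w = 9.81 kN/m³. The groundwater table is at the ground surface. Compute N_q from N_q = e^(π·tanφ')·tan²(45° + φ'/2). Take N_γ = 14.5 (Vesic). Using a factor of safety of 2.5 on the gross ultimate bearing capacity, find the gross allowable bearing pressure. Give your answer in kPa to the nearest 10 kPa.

N_q = e^(π·tan27°)·tan²(58.5°) = 13.2.
With the water table at the surface the whole profile is submerged: γ' = 17.6 − 9.81 = 7.79 kN/m³, so q = γ'·D_f = 8.569 kPa; the same γ' applies in the ½γBN_γ term.
q_ult = q·N_q + 0.5·γ·B·N_γ
     = 8.569 × 13.199 + 0.5 × 7.79 × 3 × 14.5
     = 113.1 + 169.43 = 282.54 kPa.
q_all = 282.54 / 2.5 = 113.01 kPa.

q_all ≈ 110 kPa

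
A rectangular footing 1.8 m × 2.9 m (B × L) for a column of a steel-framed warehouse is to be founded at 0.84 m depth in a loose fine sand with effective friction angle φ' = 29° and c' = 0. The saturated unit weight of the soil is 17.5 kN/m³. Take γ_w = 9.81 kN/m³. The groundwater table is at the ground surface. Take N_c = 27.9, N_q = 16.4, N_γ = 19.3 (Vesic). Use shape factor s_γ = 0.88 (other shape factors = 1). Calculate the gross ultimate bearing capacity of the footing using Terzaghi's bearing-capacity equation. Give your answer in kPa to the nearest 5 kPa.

γ' = 17.5 − 9.81 = 7.69 kN/m³ (submerged throughout). q = 7.69 × 0.84 = 6.4596 kPa; the same γ' applies in the ½γBN_γ term.
q·N_q = 6.4596 × 16.4 = 105.94 kPa
0.5·γ·B·N_γ·s_γ = 0.5 × 7.69 × 1.8 × 19.3 × 0.88 = 117.55 kPa
q_ult = 105.94 + 117.55 = 223.48 kPa.

q_ult ≈ 225 kPa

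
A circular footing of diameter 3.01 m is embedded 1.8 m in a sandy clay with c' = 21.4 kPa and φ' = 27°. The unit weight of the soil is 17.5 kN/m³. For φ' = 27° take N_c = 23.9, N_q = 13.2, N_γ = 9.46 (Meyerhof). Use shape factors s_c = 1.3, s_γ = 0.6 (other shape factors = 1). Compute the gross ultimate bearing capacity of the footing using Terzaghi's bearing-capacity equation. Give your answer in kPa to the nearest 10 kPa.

q_ult ≈ 1230 kPa

Effective surcharge at the founding depth q = γ·D_f = 17.5 × 1.8 = 31.5 kPa.
q_ult = c·N_c·s_c + q·N_q + 0.5·γ·B·N_γ·s_γ
     = 21.4 × 23.9 × 1.3 + 31.5 × 13.2 + 0.5 × 17.5 × 3.01 × 9.46 × 0.6
     = 664.9 + 415.8 + 149.49 = 1230.2 kPa.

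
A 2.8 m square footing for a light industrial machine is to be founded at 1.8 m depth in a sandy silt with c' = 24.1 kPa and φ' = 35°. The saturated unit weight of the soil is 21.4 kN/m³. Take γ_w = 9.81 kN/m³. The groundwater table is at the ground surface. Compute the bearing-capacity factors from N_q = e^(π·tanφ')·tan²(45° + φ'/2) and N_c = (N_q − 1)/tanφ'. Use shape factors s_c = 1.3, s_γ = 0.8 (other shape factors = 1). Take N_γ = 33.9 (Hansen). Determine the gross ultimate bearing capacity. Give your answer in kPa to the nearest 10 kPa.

tan35° = 0.7002, so N_q = e^(π×0.7002)·tan²(62.5°) = 9.023 × 3.69 = 33.3.
N_c = (33.3 − 1)/tan35° = 46.12.
γ' = 21.4 − 9.81 = 11.59 kN/m³ (submerged throughout). q = 11.59 × 1.8 = 20.862 kPa; the same γ' applies in the ½γBN_γ term.
c·N_c·s_c = 24.1 × 46.124 × 1.3 = 1445.1 kPa
q·N_q = 20.862 × 33.296 = 694.62 kPa
0.5·γ·B·N_γ·s_γ = 0.5 × 11.59 × 2.8 × 33.9 × 0.8 = 440.05 kPa
q_ult = 1445.1 + 694.62 + 440.05 = 2579.7 kPa.

q_ult ≈ 2580 kPa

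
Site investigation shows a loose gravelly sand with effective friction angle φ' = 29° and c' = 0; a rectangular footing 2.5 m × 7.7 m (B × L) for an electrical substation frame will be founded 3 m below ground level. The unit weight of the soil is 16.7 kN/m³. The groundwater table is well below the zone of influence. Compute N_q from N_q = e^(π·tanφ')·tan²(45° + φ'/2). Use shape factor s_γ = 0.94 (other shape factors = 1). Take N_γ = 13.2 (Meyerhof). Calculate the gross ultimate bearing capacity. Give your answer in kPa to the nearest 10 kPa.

q_ult ≈ 1080 kPa

tan29° = 0.5543, so N_q = e^(π×0.5543)·tan²(59.5°) = 5.705 × 2.882 = 16.44.
Effective surcharge at the founding depth q = γ·D_f = 16.7 × 3 = 50.1 kPa.
q_ult = q·N_q + 0.5·γ·B·N_γ·s_γ
     = 50.1 × 16.443 + 0.5 × 16.7 × 2.5 × 13.2 × 0.94
     = 823.81 + 259.02 = 1082.8 kPa.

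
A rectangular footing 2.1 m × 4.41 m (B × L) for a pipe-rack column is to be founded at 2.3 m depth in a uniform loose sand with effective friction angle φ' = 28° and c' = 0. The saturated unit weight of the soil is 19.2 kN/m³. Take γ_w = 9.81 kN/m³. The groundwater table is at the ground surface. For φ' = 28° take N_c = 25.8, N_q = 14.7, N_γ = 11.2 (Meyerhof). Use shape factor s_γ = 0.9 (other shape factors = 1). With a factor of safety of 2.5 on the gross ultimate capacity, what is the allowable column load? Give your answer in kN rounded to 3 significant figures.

γ' = 19.2 − 9.81 = 9.39 kN/m³ (submerged throughout). q = 9.39 × 2.3 = 21.597 kPa; the same γ' applies in the ½γBN_γ term.
q·N_q = 21.597 × 14.7 = 317.48 kPa
0.5·γ·B·N_γ·s_γ = 0.5 × 9.39 × 2.1 × 11.2 × 0.9 = 99.384 kPa
q_ult = 317.48 + 99.384 = 416.86 kPa.
Gross allowable pressure q_all = 416.86 / 2.5 = 166.74 kPa.
Footing area = 9.261 m², so allowable column load = 166.74 × 9.261 = 1544.2 kN.

P_all ≈ 1540 kN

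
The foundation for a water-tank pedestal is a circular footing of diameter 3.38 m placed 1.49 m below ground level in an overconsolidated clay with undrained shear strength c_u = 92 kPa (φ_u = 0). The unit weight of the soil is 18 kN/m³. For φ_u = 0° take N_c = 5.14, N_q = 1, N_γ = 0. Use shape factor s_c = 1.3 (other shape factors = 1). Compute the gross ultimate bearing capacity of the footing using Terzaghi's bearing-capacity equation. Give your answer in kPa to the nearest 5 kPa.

q = γ·D_f = 18 × 1.49 = 26.82 kPa.
c·N_c·s_c = 92 × 5.14 × 1.3 = 614.74 kPa
q·N_q = 26.82 × 1 = 26.82 kPa
q_ult = 614.74 + 26.82 = 641.56 kPa.

q_ult ≈ 640 kPa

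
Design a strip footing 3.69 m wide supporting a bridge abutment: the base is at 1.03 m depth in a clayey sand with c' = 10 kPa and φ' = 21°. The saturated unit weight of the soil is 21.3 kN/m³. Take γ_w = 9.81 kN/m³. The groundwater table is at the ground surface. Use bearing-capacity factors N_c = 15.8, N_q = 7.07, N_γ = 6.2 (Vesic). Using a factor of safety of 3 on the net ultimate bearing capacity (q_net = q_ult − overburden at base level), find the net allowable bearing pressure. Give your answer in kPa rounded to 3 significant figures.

With the water table at the surface the whole profile is submerged: γ' = 21.3 − 9.81 = 11.49 kN/m³, so q = γ'·D_f = 11.835 kPa; the same γ' applies in the ½γBN_γ term.
q_ult = c·N_c + q·N_q + 0.5·γ·B·N_γ
     = 10 × 15.8 + 11.835 × 7.07 + 0.5 × 11.49 × 3.69 × 6.2
     = 158 + 83.671 + 131.43 = 373.11 kPa.
q_net = 373.11 − 11.835 = 361.27 kPa.
q_all(net) = 361.27 / 3 = 120.42 kPa.

q_all(net) ≈ 120 kPa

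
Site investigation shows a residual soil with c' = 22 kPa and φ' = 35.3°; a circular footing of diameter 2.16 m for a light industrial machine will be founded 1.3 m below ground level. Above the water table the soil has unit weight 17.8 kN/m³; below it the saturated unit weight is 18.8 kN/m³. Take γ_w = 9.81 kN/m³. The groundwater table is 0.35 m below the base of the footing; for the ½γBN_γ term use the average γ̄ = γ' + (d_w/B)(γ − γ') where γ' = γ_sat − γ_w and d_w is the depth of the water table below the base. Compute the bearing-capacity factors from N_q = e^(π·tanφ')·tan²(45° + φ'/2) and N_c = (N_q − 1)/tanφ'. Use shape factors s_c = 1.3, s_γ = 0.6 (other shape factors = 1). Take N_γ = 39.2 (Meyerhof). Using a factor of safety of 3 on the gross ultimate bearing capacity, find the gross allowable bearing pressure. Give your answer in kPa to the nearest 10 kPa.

q_all ≈ 810 kPa

N_q = e^(π·tan35.3°)·tan²(62.65°) = 34.57; N_c = (N_q − 1)/tanφ' = 47.41.
Overburden at base level: q = 17.8 × 1.3 = 23.14 kPa.
The water table is 0.35 m below the base (< B = 2.16 m), so the ½γBN_γ term uses γ̄ = γ' + (d_w/B)(γ − γ') = 8.99 + (0.35/2.16)(17.8 − 8.99) = 10.418 kN/m³.
Cohesion term c·N_c·s_c = 22 × 47.406 × 1.3 = 1355.8 kPa; surcharge term q·N_q = 23.14 × 34.565 = 799.84 kPa; self-weight term 0.5·γ·B·N_γ·s_γ = 0.5 × 10.418 × 2.16 × 39.2 × 0.6 = 264.62 kPa.
q_ult = 1355.8 + 799.84 + 264.62 = 2420.3 kPa.
q_all = 2420.3 / 3 = 806.76 kPa.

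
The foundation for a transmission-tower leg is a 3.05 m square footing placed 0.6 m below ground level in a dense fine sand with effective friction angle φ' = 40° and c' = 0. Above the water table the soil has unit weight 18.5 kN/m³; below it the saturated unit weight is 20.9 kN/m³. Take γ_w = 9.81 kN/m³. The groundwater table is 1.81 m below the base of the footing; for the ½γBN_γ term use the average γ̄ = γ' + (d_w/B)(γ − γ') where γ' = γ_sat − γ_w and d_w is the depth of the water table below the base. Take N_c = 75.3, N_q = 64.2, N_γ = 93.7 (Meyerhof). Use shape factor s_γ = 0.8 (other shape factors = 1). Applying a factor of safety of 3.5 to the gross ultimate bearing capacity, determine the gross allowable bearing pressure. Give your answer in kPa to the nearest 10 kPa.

q_all ≈ 710 kPa

Effective surcharge at the founding depth q = γ·D_f = 18.5 × 0.6 = 11.1 kPa.
With d_w = 1.81 m < B, γ̄ = 11.09 + (1.81/3.05) × (18.5 − 11.09) = 15.487 kN/m³.
q_ult = q·N_q + 0.5·γ·B·N_γ·s_γ
     = 11.1 × 64.2 + 0.5 × 15.487 × 3.05 × 93.7 × 0.8
     = 712.62 + 1770.4 = 2483 kPa.
q_all = q_ult / FS = 2483 / 3.5 = 709.44 kPa.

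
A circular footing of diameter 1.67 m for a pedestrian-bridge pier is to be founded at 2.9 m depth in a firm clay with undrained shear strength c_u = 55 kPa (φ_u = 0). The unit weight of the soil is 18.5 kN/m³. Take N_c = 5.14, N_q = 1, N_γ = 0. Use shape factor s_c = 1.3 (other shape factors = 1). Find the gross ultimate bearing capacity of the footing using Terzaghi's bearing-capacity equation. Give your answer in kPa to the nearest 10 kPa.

Effective surcharge at the founding depth q = γ·D_f = 18.5 × 2.9 = 53.65 kPa.
q_ult = c·N_c·s_c + q·N_q
     = 55 × 5.14 × 1.3 + 53.65 × 1
     = 367.51 + 53.65 = 421.16 kPa.

q_ult ≈ 420 kPa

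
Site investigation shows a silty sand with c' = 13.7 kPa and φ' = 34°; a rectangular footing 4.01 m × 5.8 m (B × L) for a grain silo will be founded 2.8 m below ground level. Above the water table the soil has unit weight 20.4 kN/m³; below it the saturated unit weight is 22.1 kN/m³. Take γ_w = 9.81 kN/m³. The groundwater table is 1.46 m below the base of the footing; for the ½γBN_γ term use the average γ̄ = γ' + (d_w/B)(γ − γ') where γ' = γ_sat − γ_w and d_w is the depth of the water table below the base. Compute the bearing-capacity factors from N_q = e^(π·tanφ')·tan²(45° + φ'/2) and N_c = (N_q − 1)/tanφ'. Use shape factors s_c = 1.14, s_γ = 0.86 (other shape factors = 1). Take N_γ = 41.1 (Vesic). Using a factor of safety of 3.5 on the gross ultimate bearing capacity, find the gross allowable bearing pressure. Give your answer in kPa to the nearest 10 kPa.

N_q = e^(π·tan34°)·tan²(62°) = 29.44; N_c = (N_q − 1)/tanφ' = 42.16.
q = γ·D_f = 20.4 × 2.8 = 57.12 kPa.
γ' = 12.29 kN/m³; averaging over the depth B below the base, γ̄ = γ' + (d_w/B)(γ − γ') = 15.243 kN/m³.
c·N_c·s_c = 13.7 × 42.164 × 1.14 = 658.51 kPa
q·N_q = 57.12 × 29.44 = 1681.6 kPa
0.5·γ·B·N_γ·s_γ = 0.5 × 15.243 × 4.01 × 41.1 × 0.86 = 1080.2 kPa
q_ult = 658.51 + 1681.6 + 1080.2 = 3420.3 kPa.
q_all = 3420.3 / 3.5 = 977.24 kPa.

q_all ≈ 980 kPa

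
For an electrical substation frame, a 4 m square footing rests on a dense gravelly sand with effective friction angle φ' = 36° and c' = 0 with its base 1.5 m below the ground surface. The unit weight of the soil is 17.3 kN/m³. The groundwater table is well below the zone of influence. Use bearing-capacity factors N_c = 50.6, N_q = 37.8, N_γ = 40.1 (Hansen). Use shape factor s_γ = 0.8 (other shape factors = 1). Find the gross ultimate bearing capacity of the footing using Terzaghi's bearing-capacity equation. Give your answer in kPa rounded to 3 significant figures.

q_ult ≈ 2090 kPa

Overburden at base level: q = 17.3 × 1.5 = 25.95 kPa.
Surcharge term q·N_q = 25.95 × 37.8 = 980.91 kPa; self-weight term 0.5·γ·B·N_γ·s_γ = 0.5 × 17.3 × 4 × 40.1 × 0.8 = 1110 kPa.
q_ult = 980.91 + 1110 = 2090.9 kPa.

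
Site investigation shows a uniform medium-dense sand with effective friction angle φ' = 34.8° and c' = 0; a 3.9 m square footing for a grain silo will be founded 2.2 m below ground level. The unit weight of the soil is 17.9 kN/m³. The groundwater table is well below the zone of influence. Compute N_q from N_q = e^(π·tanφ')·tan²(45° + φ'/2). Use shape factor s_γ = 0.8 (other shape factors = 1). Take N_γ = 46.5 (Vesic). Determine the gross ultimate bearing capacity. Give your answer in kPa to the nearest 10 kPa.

q_ult ≈ 2580 kPa

tan34.8° = 0.695, so N_q = e^(π×0.695)·tan²(62.4°) = 8.877 × 3.659 = 32.48.
Overburden at base level: q = 17.9 × 2.2 = 39.38 kPa.
Surcharge term q·N_q = 39.38 × 32.48 = 1279.1 kPa; self-weight term 0.5·γ·B·N_γ·s_γ = 0.5 × 17.9 × 3.9 × 46.5 × 0.8 = 1298.5 kPa.
q_ult = 1279.1 + 1298.5 = 2577.5 kPa.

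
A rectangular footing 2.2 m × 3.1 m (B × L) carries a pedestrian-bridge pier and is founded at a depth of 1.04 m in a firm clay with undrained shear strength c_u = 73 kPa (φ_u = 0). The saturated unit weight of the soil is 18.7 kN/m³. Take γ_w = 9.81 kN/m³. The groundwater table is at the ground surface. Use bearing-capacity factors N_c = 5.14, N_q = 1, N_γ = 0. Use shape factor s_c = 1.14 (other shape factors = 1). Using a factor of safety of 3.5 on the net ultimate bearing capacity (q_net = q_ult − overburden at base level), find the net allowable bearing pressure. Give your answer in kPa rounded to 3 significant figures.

q_all(net) ≈ 122 kPa

Water table at ground surface, so effective unit weight γ' = 18.7 − 9.81 = 8.89 kN/m³ is used throughout; overburden q = 8.89 × 1.04 = 9.2456 kPa.
Cohesion term c·N_c·s_c = 73 × 5.14 × 1.14 = 427.75 kPa; surcharge term q·N_q = 9.2456 × 1 = 9.2456 kPa.
q_ult = 427.75 + 9.2456 = 437 kPa.
q_net = 437 − 9.2456 = 427.75 kPa.
q_all(net) = 427.75 / 3.5 = 122.21 kPa.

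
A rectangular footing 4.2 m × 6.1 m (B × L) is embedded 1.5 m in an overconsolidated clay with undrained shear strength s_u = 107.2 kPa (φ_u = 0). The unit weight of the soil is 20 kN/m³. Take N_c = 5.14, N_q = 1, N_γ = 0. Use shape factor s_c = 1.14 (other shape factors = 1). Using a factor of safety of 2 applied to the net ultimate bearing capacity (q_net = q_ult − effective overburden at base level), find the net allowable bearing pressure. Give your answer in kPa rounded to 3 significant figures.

q_all(net) ≈ 314 kPa

Overburden at base level: q = 20 × 1.5 = 30 kPa.
Cohesion term c·N_c·s_c = 107.2 × 5.14 × 1.14 = 628.15 kPa; surcharge term q·N_q = 30 × 1 = 30 kPa.
q_ult = 628.15 + 30 = 658.15 kPa.
Net ultimate: q_net = 658.15 − 30 = 628.15 kPa.
q_all(net) = 628.15 / 2 = 314.07 kPa.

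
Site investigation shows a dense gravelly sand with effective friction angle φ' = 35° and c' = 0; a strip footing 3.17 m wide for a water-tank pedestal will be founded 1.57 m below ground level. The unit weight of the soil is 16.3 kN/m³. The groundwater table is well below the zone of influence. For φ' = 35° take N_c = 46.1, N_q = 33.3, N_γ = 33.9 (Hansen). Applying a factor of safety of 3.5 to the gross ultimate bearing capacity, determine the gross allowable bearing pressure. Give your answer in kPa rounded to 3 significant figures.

Overburden at base level: q = 16.3 × 1.57 = 25.591 kPa.
Surcharge term q·N_q = 25.591 × 33.3 = 852.18 kPa; self-weight term 0.5·γ·B·N_γ = 0.5 × 16.3 × 3.17 × 33.9 = 875.82 kPa.
q_ult = 852.18 + 875.82 = 1728 kPa.
q_all = q_ult / FS = 1728 / 3.5 = 493.72 kPa.

q_all ≈ 494 kPa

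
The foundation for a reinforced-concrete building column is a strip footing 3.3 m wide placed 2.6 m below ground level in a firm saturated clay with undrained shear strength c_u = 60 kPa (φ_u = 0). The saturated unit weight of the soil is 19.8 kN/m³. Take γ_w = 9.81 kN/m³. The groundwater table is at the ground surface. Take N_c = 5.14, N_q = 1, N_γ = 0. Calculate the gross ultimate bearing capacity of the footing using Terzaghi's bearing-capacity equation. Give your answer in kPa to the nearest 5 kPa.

γ' = 19.8 − 9.81 = 9.99 kN/m³ (submerged throughout). q = 9.99 × 2.6 = 25.974 kPa.
c·N_c = 60 × 5.14 = 308.4 kPa
q·N_q = 25.974 × 1 = 25.974 kPa
q_ult = 308.4 + 25.974 = 334.37 kPa.

q_ult ≈ 335 kPa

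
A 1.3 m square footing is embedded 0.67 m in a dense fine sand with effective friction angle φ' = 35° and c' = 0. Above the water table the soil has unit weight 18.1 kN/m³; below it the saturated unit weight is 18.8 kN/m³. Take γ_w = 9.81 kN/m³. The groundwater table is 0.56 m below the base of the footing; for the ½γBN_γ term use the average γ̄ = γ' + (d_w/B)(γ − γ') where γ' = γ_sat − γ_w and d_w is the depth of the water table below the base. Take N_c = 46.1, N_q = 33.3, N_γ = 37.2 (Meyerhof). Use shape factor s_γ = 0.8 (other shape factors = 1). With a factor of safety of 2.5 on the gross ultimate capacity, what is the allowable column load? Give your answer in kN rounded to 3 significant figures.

P_all ≈ 442 kN

q = γ·D_f = 18.1 × 0.67 = 12.127 kPa.
γ' = 8.99 kN/m³; averaging over the depth B below the base, γ̄ = γ' + (d_w/B)(γ − γ') = 12.914 kN/m³.
q·N_q = 12.127 × 33.3 = 403.83 kPa
0.5·γ·B·N_γ·s_γ = 0.5 × 12.914 × 1.3 × 37.2 × 0.8 = 249.81 kPa
q_ult = 403.83 + 249.81 = 653.64 kPa.
Gross allowable pressure q_all = 653.64 / 2.5 = 261.46 kPa.
Footing area = 1.69 m², so allowable column load = 261.46 × 1.69 = 441.86 kN.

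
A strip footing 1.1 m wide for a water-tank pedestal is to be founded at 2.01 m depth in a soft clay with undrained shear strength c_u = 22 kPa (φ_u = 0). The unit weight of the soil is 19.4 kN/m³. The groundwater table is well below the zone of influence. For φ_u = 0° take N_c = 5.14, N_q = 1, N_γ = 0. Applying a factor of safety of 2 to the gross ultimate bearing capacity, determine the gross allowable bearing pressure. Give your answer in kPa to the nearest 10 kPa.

Overburden at base level: q = 19.4 × 2.01 = 38.994 kPa.
Cohesion term c·N_c = 22 × 5.14 = 113.08 kPa; surcharge term q·N_q = 38.994 × 1 = 38.994 kPa.
q_ult = 113.08 + 38.994 = 152.07 kPa.
q_all = q_ult / FS = 152.07 / 2 = 76.037 kPa.

q_all ≈ 80 kPa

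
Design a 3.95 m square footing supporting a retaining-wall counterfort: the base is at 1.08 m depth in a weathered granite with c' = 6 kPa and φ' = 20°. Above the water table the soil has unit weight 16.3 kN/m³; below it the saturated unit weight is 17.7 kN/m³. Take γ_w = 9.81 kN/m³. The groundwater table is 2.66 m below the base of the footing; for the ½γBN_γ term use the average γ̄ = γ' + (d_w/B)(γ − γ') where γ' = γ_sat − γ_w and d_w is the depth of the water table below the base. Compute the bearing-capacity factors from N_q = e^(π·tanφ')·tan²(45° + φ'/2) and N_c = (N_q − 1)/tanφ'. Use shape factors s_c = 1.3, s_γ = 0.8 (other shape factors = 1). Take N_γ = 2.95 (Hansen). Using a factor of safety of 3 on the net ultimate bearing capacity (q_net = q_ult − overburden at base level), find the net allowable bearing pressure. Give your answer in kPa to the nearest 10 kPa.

q_all(net) ≈ 90 kPa

N_q = e^(π·tan20°)·tan²(55°) = 6.4; N_c = (N_q − 1)/tanφ' = 14.83.
q = γ·D_f = 16.3 × 1.08 = 17.604 kPa.
γ' = 7.89 kN/m³; averaging over the depth B below the base, γ̄ = γ' + (d_w/B)(γ − γ') = 13.553 kN/m³.
c·N_c·s_c = 6 × 14.835 × 1.3 = 115.71 kPa
q·N_q = 17.604 × 6.3994 = 112.65 kPa
0.5·γ·B·N_γ·s_γ = 0.5 × 13.553 × 3.95 × 2.95 × 0.8 = 63.173 kPa
q_ult = 115.71 + 112.65 + 63.173 = 291.54 kPa.
q_net = 291.54 − 17.604 = 273.93 kPa.
q_all(net) = 273.93 / 3 = 91.311 kPa.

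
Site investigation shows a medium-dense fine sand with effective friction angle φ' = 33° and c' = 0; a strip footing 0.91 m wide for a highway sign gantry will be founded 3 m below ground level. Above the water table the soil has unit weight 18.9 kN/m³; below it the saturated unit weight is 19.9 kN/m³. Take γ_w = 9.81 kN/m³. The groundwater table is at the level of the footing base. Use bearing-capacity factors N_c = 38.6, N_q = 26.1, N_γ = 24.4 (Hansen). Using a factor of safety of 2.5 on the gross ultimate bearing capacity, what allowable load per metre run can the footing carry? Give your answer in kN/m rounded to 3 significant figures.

≈ 579 kN/m

Effective surcharge at the founding depth q = γ·D_f = 18.9 × 3 = 56.7 kPa.
The water table coincides with the base, so in the self-weight term γ → γ' = 10.09 kN/m³.
q_ult = q·N_q + 0.5·γ·B·N_γ
     = 56.7 × 26.1 + 0.5 × 10.09 × 0.91 × 24.4
     = 1479.9 + 112.02 = 1591.9 kPa.
Gross allowable pressure q_all = 1591.9 / 2.5 = 636.76 kPa.
Allowable wall load = q_all × B = 636.76 × 0.91 = 579.45 kN per metre run.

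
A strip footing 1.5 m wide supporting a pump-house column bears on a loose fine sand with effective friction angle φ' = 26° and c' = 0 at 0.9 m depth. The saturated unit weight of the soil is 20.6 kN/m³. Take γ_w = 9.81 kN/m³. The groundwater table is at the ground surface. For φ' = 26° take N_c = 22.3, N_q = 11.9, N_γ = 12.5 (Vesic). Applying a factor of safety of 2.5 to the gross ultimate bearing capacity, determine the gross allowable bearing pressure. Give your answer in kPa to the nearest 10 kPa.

q_all ≈ 90 kPa

Water table at ground surface, so effective unit weight γ' = 20.6 − 9.81 = 10.79 kN/m³ is used throughout; overburden q = 10.79 × 0.9 = 9.711 kPa; the same γ' applies in the ½γBN_γ term.
Surcharge term q·N_q = 9.711 × 11.9 = 115.56 kPa; self-weight term 0.5·γ·B·N_γ = 0.5 × 10.79 × 1.5 × 12.5 = 101.16 kPa.
q_ult = 115.56 + 101.16 = 216.72 kPa.
q_all = q_ult / FS = 216.72 / 2.5 = 86.687 kPa.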